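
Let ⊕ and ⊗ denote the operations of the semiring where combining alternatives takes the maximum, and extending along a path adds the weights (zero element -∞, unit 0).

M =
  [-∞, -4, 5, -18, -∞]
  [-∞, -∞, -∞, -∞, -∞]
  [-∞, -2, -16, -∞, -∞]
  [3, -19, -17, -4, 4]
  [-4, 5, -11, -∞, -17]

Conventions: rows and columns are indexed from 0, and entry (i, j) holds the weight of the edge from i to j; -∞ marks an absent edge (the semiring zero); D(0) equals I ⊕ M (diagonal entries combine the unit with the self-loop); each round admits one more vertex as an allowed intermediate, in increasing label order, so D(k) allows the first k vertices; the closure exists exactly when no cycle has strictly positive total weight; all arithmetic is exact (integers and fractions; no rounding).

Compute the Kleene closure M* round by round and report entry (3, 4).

D(0):
  [0, -4, 5, -18, -∞]
  [-∞, 0, -∞, -∞, -∞]
  [-∞, -2, 0, -∞, -∞]
  [3, -19, -17, 0, 4]
  [-4, 5, -11, -∞, 0]
D(1):
  [0, -4, 5, -18, -∞]
  [-∞, 0, -∞, -∞, -∞]
  [-∞, -2, 0, -∞, -∞]
  [3, -1, 8, 0, 4]
  [-4, 5, 1, -22, 0]
D(2):
  [0, -4, 5, -18, -∞]
  [-∞, 0, -∞, -∞, -∞]
  [-∞, -2, 0, -∞, -∞]
  [3, -1, 8, 0, 4]
  [-4, 5, 1, -22, 0]
D(3):
  [0, 3, 5, -18, -∞]
  [-∞, 0, -∞, -∞, -∞]
  [-∞, -2, 0, -∞, -∞]
  [3, 6, 8, 0, 4]
  [-4, 5, 1, -22, 0]
D(4):
  [0, 3, 5, -18, -14]
  [-∞, 0, -∞, -∞, -∞]
  [-∞, -2, 0, -∞, -∞]
  [3, 6, 8, 0, 4]
  [-4, 5, 1, -22, 0]
D(5):
  [0, 3, 5, -18, -14]
  [-∞, 0, -∞, -∞, -∞]
  [-∞, -2, 0, -∞, -∞]
  [3, 9, 8, 0, 4]
  [-4, 5, 1, -22, 0]
Answer: M*[3][4] = 4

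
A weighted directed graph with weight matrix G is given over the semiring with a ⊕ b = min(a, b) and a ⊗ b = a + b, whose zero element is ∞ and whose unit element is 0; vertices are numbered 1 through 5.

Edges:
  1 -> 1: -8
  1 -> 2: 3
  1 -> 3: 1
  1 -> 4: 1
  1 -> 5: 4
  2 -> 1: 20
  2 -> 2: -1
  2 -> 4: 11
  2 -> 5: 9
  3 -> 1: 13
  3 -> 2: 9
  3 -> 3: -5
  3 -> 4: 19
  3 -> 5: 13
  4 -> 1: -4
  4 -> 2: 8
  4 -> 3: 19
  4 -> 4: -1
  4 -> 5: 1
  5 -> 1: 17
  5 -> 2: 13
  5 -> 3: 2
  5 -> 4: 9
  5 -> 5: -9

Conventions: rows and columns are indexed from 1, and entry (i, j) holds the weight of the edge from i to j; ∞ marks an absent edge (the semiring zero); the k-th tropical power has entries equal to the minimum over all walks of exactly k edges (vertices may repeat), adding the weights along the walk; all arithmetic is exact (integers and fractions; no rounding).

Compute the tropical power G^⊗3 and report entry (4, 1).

G^⊗2:
  [-16, -5, -7, -7, -5]
  [7, -2, 11, 10, 0]
  [5, 4, -10, 14, 4]
  [-12, -1, -3, -3, -8]
  [5, 4, -7, 0, -18]
G^⊗3:
  [-24, -13, -15, -15, -14]
  [-1, -3, 2, 8, -9]
  [-3, -1, -15, 6, -5]
  [-20, -9, -11, -11, -17]
  [-4, -5, -16, -9, -27]
Key observation: the optimum is the walk 4->1->1->1, with weight (-4) + (-8) + (-8) = -20.
Optimal value attained by: walk 4->1->1->1.
Answer: (G^⊗3)[4][1] = -20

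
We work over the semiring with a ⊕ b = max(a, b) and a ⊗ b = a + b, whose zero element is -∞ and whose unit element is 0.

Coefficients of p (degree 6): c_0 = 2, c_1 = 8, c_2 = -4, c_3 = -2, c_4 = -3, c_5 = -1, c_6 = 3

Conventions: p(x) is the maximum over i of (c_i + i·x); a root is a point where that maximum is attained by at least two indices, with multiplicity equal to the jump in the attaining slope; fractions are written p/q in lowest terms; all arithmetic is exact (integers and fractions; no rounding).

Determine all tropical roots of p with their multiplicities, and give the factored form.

hull edge (i=0, c=2) to (i=1, c=8): slope 6, span 1
hull edge (i=1, c=8) to (i=6, c=3): slope -1, span 5
Factored form: p(x) = 3 ⊗ (x ⊕ (-6)) ⊗ (x ⊕ 1) ⊗ (x ⊕ 1) ⊗ (x ⊕ 1) ⊗ (x ⊕ 1) ⊗ (x ⊕ 1)
Answer: roots = -6 (mult 1), 1 (mult 5)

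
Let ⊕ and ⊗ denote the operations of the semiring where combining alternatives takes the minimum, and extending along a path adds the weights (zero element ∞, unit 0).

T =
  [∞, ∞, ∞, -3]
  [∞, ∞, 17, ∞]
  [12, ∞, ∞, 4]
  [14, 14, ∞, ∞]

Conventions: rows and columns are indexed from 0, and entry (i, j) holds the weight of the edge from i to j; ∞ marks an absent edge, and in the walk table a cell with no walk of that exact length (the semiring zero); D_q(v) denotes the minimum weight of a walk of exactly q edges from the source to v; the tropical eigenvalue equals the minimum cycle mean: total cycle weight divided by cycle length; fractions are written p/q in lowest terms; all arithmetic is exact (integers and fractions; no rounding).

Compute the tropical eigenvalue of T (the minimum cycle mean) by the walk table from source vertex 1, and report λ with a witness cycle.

q=0: [∞, 0, ∞, ∞]
q=1: [∞, ∞, 17, ∞]
q=2: [29, ∞, ∞, 21]
q=3: [35, 35, ∞, 26]
q=4: [40, 40, 52, 32]
Optimal cycle mean attained by: cycle 0->3->0, total (-3) + 14, length 2.
Answer: λ = 11/2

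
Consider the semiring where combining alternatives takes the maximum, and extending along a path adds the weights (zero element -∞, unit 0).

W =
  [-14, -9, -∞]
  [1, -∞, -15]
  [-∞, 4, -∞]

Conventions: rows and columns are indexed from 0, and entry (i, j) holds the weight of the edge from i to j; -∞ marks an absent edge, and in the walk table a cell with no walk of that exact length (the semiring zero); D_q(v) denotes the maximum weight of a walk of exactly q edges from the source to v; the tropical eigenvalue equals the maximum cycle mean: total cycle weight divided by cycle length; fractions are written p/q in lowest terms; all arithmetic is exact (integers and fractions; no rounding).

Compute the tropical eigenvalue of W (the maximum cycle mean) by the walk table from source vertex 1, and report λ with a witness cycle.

q=0: [-∞, 0, -∞]
q=1: [1, -∞, -15]
q=2: [-13, -8, -∞]
q=3: [-7, -22, -23]
Optimal cycle mean attained by: cycle 0->1->0, total (-9) + 1, length 2.
Answer: λ = -4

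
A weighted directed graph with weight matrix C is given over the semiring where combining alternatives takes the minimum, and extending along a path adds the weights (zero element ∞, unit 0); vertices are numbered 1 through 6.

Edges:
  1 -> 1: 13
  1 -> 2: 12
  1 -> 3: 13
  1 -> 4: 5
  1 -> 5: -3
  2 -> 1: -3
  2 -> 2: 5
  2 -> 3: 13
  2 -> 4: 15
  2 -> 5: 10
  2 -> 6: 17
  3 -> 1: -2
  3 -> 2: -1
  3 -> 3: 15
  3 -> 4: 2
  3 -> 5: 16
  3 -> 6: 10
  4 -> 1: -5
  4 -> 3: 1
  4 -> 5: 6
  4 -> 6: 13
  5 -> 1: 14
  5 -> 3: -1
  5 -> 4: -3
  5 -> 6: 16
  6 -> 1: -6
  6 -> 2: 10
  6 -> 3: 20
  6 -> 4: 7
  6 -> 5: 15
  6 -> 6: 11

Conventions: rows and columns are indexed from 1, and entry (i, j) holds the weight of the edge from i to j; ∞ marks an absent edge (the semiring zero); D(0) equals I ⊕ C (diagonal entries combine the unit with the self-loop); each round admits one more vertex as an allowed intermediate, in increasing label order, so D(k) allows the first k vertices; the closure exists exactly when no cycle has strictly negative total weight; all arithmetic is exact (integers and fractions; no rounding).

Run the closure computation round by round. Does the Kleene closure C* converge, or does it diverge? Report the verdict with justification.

D(0):
  [0, 12, 13, 5, -3, ∞]
  [-3, 0, 13, 15, 10, 17]
  [-2, -1, 0, 2, 16, 10]
  [-5, ∞, 1, 0, 6, 13]
  [14, ∞, -1, -3, 0, 16]
  [-6, 10, 20, 7, 15, 0]
D(1):
  [0, 12, 13, 5, -3, ∞]
  [-3, 0, 10, 2, -6, 17]
  [-2, -1, 0, 2, -5, 10]
  [-5, 7, 1, 0, -8, 13]
  [14, 26, -1, -3, 0, 16]
  [-6, 6, 7, -1, -9, 0]
D(2):
  [0, 12, 13, 5, -3, 29]
  [-3, 0, 10, 2, -6, 17]
  [-4, -1, 0, 1, -7, 10]
  [-5, 7, 1, 0, -8, 13]
  [14, 26, -1, -3, 0, 16]
  [-6, 6, 7, -1, -9, 0]
Detection: at round 3, diagonal entry (5, 5) turns strictly negative.
Key observation: the cycle 5->3->1->5 has total weight (-1) + (-2) + (-3), which is strictly negative.
Answer: DIVERGES — negative cycle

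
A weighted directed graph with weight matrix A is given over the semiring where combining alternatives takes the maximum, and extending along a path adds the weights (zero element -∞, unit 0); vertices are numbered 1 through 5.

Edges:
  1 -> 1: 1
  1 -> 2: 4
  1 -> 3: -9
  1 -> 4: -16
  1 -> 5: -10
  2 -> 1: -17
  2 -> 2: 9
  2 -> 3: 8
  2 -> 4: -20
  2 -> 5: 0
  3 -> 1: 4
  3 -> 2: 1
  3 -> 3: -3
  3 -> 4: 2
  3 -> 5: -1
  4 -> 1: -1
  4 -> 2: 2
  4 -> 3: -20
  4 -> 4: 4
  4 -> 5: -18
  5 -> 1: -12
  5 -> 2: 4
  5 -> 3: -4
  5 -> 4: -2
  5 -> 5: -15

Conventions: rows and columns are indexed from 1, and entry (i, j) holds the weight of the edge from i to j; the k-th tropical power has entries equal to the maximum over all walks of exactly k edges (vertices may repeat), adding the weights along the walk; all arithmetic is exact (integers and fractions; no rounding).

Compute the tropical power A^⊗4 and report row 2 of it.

A^⊗2:
  [2, 13, 12, -7, 4]
  [12, 18, 17, 10, 9]
  [5, 10, 9, 6, 1]
  [3, 11, 10, 8, 2]
  [0, 13, 12, 2, 4]
A^⊗3:
  [16, 22, 21, 14, 13]
  [21, 27, 26, 19, 18]
  [13, 19, 18, 11, 10]
  [14, 20, 19, 12, 11]
  [16, 22, 21, 14, 13]
A^⊗4:
  [25, 31, 30, 23, 22]
  [30, 36, 35, 28, 27]
  [22, 28, 27, 20, 19]
  [23, 29, 28, 21, 20]
  [25, 31, 30, 23, 22]
Answer: row 2 of A^⊗4 = [30, 36, 35, 28, 27]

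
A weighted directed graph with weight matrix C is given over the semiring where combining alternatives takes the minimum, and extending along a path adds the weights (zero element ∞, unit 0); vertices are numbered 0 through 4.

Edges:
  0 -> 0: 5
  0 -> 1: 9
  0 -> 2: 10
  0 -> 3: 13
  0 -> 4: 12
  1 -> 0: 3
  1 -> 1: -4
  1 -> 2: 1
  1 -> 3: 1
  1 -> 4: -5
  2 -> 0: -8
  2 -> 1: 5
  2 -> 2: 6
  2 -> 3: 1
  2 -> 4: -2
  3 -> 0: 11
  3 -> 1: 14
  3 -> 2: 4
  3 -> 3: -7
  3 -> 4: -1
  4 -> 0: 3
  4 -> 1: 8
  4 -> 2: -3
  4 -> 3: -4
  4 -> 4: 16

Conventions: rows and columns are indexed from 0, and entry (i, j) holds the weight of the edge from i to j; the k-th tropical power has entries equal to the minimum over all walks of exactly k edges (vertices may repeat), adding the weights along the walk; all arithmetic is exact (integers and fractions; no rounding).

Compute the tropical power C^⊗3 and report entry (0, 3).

C^⊗2:
  [2, 5, 9, 6, 4]
  [-7, -8, -8, -9, -9]
  [-3, 1, -5, -6, 0]
  [-4, 7, -4, -14, -8]
  [-11, 2, 0, -11, -5]
C^⊗3:
  [1, 1, 1, -1, 0]
  [-16, -12, -12, -16, -13]
  [-13, -3, -3, -13, -7]
  [-12, 0, -11, -21, -15]
  [-8, -2, -8, -18, -12]
Key observation: the optimum is the walk 0->3->3->3, with weight 13 + (-7) + (-7) = -1.
Optimal value attained by: walk 0->3->3->3.
Answer: (C^⊗3)[0][3] = -1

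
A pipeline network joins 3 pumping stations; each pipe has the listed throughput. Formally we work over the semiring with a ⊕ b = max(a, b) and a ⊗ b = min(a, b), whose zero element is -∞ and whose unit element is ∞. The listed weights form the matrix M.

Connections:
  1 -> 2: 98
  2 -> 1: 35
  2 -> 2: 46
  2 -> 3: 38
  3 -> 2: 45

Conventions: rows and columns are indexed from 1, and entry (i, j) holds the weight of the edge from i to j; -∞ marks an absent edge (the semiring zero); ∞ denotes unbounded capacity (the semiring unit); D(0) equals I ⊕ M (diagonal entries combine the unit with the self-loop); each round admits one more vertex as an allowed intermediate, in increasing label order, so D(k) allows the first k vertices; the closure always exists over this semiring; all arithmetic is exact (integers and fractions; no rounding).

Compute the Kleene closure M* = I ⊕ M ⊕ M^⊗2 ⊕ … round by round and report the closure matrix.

D(0):
  [∞, 98, -∞]
  [35, ∞, 38]
  [-∞, 45, ∞]
D(1):
  [∞, 98, -∞]
  [35, ∞, 38]
  [-∞, 45, ∞]
D(2):
  [∞, 98, 38]
  [35, ∞, 38]
  [35, 45, ∞]
D(3):
  [∞, 98, 38]
  [35, ∞, 38]
  [35, 45, ∞]
Answer: M* = [[∞, 98, 38], [35, ∞, 38], [35, 45, ∞]]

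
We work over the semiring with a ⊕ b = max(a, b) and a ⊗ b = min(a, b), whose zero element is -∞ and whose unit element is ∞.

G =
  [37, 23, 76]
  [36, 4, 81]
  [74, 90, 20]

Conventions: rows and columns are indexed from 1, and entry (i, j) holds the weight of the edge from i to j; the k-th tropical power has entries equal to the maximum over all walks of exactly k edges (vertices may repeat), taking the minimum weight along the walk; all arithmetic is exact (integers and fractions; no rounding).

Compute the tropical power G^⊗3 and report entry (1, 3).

G^⊗2:
  [74, 76, 37]
  [74, 81, 36]
  [37, 23, 81]
G^⊗3:
  [37, 37, 76]
  [37, 36, 81]
  [74, 81, 37]
Key observation: the optimum is the walk 1->3->2->3, with weight 76 min 90 min 81 = 76.
Optimal value attained by: walk 1->3->2->3.
Answer: (G^⊗3)[1][3] = 76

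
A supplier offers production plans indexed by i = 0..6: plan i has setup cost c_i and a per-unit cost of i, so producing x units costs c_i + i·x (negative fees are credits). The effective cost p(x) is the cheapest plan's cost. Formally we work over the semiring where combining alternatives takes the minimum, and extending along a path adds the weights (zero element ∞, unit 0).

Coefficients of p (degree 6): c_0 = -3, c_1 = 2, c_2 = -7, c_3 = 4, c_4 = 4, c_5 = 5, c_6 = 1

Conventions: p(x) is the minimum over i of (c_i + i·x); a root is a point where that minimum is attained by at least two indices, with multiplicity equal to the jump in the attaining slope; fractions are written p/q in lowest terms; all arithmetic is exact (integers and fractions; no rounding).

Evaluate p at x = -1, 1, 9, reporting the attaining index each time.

p(-1) = min(-3+0·(-1)=-3, 2+1·(-1)=1, -7+2·(-1)=-9, 4+3·(-1)=1, 4+4·(-1)=0, 5+5·(-1)=0, 1+6·(-1)=-5) = -9 (attained by i=2)
p(1) = min(-3+0·1=-3, 2+1·1=3, -7+2·1=-5, 4+3·1=7, 4+4·1=8, 5+5·1=10, 1+6·1=7) = -5 (attained by i=2)
p(9) = min(-3+0·9=-3, 2+1·9=11, -7+2·9=11, 4+3·9=31, 4+4·9=40, 5+5·9=50, 1+6·9=55) = -3 (attained by i=0)
Answer: p(-1) = -9; p(1) = -5; p(9) = -3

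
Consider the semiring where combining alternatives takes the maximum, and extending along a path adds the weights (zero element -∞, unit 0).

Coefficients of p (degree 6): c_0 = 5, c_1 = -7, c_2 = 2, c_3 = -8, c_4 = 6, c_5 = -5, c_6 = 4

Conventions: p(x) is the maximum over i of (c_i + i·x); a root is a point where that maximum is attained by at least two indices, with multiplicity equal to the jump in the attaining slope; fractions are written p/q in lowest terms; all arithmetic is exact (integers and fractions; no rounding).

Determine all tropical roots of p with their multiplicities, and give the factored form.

hull edge (i=0, c=5) to (i=4, c=6): slope 1/4, span 4
hull edge (i=4, c=6) to (i=6, c=4): slope -1, span 2
Factored form: p(x) = 4 ⊗ (x ⊕ (-1/4)) ⊗ (x ⊕ (-1/4)) ⊗ (x ⊕ (-1/4)) ⊗ (x ⊕ (-1/4)) ⊗ (x ⊕ 1) ⊗ (x ⊕ 1)
Answer: roots = -1/4 (mult 4), 1 (mult 2)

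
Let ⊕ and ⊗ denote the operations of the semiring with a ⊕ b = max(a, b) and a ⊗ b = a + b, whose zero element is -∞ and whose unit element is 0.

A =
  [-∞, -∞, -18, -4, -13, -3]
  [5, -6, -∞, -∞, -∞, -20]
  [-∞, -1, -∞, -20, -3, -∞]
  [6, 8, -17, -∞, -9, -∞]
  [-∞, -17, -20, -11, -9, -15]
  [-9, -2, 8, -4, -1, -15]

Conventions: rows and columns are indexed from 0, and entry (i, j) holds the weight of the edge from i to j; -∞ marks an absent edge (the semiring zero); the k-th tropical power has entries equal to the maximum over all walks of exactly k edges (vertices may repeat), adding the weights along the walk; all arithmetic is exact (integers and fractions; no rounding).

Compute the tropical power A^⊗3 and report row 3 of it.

A^⊗2:
  [2, 4, 5, -7, -4, -18]
  [-1, -12, -12, 1, -8, 2]
  [4, -7, -23, -14, -12, -18]
  [13, 2, -12, 2, -7, 3]
  [-5, -3, -7, -19, -16, -24]
  [3, 7, -7, -12, 5, -12]
A^⊗3:
  [9, 4, -10, -2, 2, -1]
  [7, 9, 10, -2, 1, -4]
  [-2, -6, -10, 0, -9, 1]
  [8, 10, 11, 9, 2, 10]
  [2, -8, -16, -9, -10, -8]
  [12, 1, -4, -1, -4, 0]
Answer: row 3 of A^⊗3 = [8, 10, 11, 9, 2, 10]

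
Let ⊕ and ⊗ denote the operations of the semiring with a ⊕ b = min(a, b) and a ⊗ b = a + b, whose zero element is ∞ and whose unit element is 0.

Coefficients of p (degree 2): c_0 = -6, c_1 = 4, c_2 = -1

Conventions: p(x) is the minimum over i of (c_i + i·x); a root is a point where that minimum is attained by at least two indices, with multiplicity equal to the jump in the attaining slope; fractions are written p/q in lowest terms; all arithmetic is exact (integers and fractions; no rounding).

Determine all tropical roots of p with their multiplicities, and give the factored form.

hull edge (i=0, c=-6) to (i=2, c=-1): slope 5/2, span 2
Factored form: p(x) = -1 ⊗ (x ⊕ (-5/2)) ⊗ (x ⊕ (-5/2))
Answer: roots = -5/2 (mult 2)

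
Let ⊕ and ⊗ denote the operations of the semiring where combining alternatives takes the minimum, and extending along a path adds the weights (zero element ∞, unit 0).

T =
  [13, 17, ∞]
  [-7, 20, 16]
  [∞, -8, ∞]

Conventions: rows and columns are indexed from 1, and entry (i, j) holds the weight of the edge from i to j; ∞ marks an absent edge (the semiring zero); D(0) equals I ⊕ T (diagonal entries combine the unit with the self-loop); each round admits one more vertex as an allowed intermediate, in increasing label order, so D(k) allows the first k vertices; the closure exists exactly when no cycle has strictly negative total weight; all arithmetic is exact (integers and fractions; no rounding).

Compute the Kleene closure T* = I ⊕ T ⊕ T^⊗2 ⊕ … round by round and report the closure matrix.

D(0):
  [0, 17, ∞]
  [-7, 0, 16]
  [∞, -8, 0]
D(1):
  [0, 17, ∞]
  [-7, 0, 16]
  [∞, -8, 0]
D(2):
  [0, 17, 33]
  [-7, 0, 16]
  [-15, -8, 0]
D(3):
  [0, 17, 33]
  [-7, 0, 16]
  [-15, -8, 0]
Answer: T* = [[0, 17, 33], [-7, 0, 16], [-15, -8, 0]]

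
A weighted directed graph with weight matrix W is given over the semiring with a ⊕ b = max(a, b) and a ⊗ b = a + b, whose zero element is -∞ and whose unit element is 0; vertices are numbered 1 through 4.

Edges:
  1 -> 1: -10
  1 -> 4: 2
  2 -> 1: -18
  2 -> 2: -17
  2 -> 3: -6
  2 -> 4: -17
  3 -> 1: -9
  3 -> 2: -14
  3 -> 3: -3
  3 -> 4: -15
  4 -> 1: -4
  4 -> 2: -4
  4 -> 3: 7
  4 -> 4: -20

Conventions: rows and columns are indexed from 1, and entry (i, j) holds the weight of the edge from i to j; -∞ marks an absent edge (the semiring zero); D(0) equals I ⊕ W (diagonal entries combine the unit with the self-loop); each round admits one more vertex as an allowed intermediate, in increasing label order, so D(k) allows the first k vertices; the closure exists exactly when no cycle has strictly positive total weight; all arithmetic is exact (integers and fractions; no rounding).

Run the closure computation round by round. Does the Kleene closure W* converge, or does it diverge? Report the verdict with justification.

D(0):
  [0, -∞, -∞, 2]
  [-18, 0, -6, -17]
  [-9, -14, 0, -15]
  [-4, -4, 7, 0]
D(1):
  [0, -∞, -∞, 2]
  [-18, 0, -6, -16]
  [-9, -14, 0, -7]
  [-4, -4, 7, 0]
D(2):
  [0, -∞, -∞, 2]
  [-18, 0, -6, -16]
  [-9, -14, 0, -7]
  [-4, -4, 7, 0]
D(3):
  [0, -∞, -∞, 2]
  [-15, 0, -6, -13]
  [-9, -14, 0, -7]
  [-2, -4, 7, 0]
D(4):
  [0, -2, 9, 2]
  [-15, 0, -6, -13]
  [-9, -11, 0, -7]
  [-2, -4, 7, 0]
Key observation: every diagonal entry stays at the unit through all rounds, so no improving cycle exists.
Answer: CONVERGES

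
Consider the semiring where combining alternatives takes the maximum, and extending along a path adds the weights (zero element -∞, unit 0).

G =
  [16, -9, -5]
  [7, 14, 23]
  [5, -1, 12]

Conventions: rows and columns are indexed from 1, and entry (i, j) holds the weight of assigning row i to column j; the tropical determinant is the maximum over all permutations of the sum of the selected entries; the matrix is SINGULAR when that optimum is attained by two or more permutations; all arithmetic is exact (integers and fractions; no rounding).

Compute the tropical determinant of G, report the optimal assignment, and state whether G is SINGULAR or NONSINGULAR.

σ = (1, 2, 3): 16 + 14 + 12 = 42
σ = (1, 3, 2): 16 + 23 + (-1) = 38
σ = (2, 1, 3): (-9) + 7 + 12 = 10
σ = (2, 3, 1): (-9) + 23 + 5 = 19
σ = (3, 1, 2): (-5) + 7 + (-1) = 1
σ = (3, 2, 1): (-5) + 14 + 5 = 14
Optimal value attained by: σ = (1, 2, 3).
Answer: det⊕(G) = 42; verdict: NONSINGULAR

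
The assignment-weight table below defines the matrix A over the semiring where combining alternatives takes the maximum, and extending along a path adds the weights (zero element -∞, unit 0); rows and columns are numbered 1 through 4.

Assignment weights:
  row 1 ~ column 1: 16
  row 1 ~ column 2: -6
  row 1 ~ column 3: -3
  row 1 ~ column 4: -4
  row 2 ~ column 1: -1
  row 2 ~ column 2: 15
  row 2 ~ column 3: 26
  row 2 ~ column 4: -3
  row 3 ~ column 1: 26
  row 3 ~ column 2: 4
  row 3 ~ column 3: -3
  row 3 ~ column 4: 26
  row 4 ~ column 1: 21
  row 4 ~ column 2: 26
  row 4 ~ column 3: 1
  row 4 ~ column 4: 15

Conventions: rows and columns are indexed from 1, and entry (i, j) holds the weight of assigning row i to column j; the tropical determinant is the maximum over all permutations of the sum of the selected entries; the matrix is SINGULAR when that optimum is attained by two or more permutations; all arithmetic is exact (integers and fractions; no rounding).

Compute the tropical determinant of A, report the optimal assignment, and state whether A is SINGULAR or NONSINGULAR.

σ = (1, 2, 3, 4): 16 + 15 + (-3) + 15 = 43
σ = (1, 2, 4, 3): 16 + 15 + 26 + 1 = 58
σ = (1, 3, 2, 4): 16 + 26 + 4 + 15 = 61
σ = (1, 3, 4, 2): 16 + 26 + 26 + 26 = 94
σ = (1, 4, 2, 3): 16 + (-3) + 4 + 1 = 18
σ = (1, 4, 3, 2): 16 + (-3) + (-3) + 26 = 36
σ = (2, 1, 3, 4): (-6) + (-1) + (-3) + 15 = 5
σ = (2, 1, 4, 3): (-6) + (-1) + 26 + 1 = 20
σ = (2, 3, 1, 4): (-6) + 26 + 26 + 15 = 61
σ = (2, 3, 4, 1): (-6) + 26 + 26 + 21 = 67
σ = (2, 4, 1, 3): (-6) + (-3) + 26 + 1 = 18
σ = (2, 4, 3, 1): (-6) + (-3) + (-3) + 21 = 9
σ = (3, 1, 2, 4): (-3) + (-1) + 4 + 15 = 15
σ = (3, 1, 4, 2): (-3) + (-1) + 26 + 26 = 48
σ = (3, 2, 1, 4): (-3) + 15 + 26 + 15 = 53
σ = (3, 2, 4, 1): (-3) + 15 + 26 + 21 = 59
σ = (3, 4, 1, 2): (-3) + (-3) + 26 + 26 = 46
σ = (3, 4, 2, 1): (-3) + (-3) + 4 + 21 = 19
σ = (4, 1, 2, 3): (-4) + (-1) + 4 + 1 = 0
σ = (4, 1, 3, 2): (-4) + (-1) + (-3) + 26 = 18
σ = (4, 2, 1, 3): (-4) + 15 + 26 + 1 = 38
σ = (4, 2, 3, 1): (-4) + 15 + (-3) + 21 = 29
σ = (4, 3, 1, 2): (-4) + 26 + 26 + 26 = 74
σ = (4, 3, 2, 1): (-4) + 26 + 4 + 21 = 47
Optimal value attained by: σ = (1, 3, 4, 2).
Answer: det⊕(A) = 94; verdict: NONSINGULAR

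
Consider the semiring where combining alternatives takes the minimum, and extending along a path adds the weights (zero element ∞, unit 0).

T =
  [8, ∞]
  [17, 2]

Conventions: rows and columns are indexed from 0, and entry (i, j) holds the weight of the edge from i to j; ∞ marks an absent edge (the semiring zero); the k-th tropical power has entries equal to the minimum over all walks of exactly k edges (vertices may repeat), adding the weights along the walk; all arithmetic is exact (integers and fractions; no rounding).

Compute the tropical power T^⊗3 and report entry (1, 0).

T^⊗2:
  [16, ∞]
  [19, 4]
T^⊗3:
  [24, ∞]
  [21, 6]
Key observation: the optimum is the walk 1->1->1->0, with weight 2 + 2 + 17 = 21.
Optimal value attained by: walk 1->1->1->0.
Answer: (T^⊗3)[1][0] = 21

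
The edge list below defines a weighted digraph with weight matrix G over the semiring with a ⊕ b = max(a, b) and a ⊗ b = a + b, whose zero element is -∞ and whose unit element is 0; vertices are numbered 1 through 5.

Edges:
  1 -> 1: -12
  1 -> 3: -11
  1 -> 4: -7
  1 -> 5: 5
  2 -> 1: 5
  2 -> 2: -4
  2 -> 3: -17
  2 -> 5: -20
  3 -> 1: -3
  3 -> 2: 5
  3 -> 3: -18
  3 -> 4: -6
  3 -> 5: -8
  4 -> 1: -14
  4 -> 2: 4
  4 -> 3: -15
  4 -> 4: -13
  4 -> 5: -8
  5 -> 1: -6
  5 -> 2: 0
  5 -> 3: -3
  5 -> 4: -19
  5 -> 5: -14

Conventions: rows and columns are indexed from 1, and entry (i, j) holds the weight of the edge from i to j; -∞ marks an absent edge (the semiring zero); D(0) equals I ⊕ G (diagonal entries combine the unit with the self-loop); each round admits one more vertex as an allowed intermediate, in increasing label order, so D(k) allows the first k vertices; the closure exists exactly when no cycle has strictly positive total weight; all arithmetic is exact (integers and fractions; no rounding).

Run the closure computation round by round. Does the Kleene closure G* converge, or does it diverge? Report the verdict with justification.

D(0):
  [0, -∞, -11, -7, 5]
  [5, 0, -17, -∞, -20]
  [-3, 5, 0, -6, -8]
  [-14, 4, -15, 0, -8]
  [-6, 0, -3, -19, 0]
D(1):
  [0, -∞, -11, -7, 5]
  [5, 0, -6, -2, 10]
  [-3, 5, 0, -6, 2]
  [-14, 4, -15, 0, -8]
  [-6, 0, -3, -13, 0]
Detection: at round 2, diagonal entry (4, 4) turns strictly positive.
Key observation: the cycle 4->2->1->4 has total weight 4 + 5 + (-7), which is strictly positive.
Answer: DIVERGES — positive cycle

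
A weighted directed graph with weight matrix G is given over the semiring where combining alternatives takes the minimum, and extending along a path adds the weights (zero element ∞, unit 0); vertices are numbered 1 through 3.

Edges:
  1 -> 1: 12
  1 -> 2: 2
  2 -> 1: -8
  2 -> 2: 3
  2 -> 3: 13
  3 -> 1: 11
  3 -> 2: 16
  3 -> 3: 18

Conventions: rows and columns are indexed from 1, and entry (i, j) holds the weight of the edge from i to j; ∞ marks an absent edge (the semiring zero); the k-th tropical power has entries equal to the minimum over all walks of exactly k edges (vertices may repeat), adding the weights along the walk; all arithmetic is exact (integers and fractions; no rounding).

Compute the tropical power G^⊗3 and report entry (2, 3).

G^⊗2:
  [-6, 5, 15]
  [-5, -6, 16]
  [8, 13, 29]
G^⊗3:
  [-3, -4, 18]
  [-14, -3, 7]
  [5, 10, 26]
Key observation: the optimum is the walk 2->1->2->3, with weight (-8) + 2 + 13 = 7.
Optimal value attained by: walk 2->1->2->3.
Answer: (G^⊗3)[2][3] = 7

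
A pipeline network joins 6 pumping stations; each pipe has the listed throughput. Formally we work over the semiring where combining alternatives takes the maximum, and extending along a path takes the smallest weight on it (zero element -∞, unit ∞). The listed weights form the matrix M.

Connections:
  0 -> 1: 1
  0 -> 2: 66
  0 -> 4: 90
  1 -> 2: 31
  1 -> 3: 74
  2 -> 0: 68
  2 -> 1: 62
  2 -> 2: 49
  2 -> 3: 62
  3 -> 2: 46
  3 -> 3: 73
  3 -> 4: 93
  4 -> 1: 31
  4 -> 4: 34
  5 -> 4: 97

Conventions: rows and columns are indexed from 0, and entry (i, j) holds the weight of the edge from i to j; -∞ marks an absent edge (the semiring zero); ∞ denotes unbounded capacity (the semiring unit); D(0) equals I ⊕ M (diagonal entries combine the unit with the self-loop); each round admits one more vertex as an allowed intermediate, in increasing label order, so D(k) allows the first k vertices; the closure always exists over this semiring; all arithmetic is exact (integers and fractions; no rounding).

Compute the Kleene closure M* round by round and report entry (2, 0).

D(0):
  [∞, 1, 66, -∞, 90, -∞]
  [-∞, ∞, 31, 74, -∞, -∞]
  [68, 62, ∞, 62, -∞, -∞]
  [-∞, -∞, 46, ∞, 93, -∞]
  [-∞, 31, -∞, -∞, ∞, -∞]
  [-∞, -∞, -∞, -∞, 97, ∞]
D(1):
  [∞, 1, 66, -∞, 90, -∞]
  [-∞, ∞, 31, 74, -∞, -∞]
  [68, 62, ∞, 62, 68, -∞]
  [-∞, -∞, 46, ∞, 93, -∞]
  [-∞, 31, -∞, -∞, ∞, -∞]
  [-∞, -∞, -∞, -∞, 97, ∞]
D(2):
  [∞, 1, 66, 1, 90, -∞]
  [-∞, ∞, 31, 74, -∞, -∞]
  [68, 62, ∞, 62, 68, -∞]
  [-∞, -∞, 46, ∞, 93, -∞]
  [-∞, 31, 31, 31, ∞, -∞]
  [-∞, -∞, -∞, -∞, 97, ∞]
D(3):
  [∞, 62, 66, 62, 90, -∞]
  [31, ∞, 31, 74, 31, -∞]
  [68, 62, ∞, 62, 68, -∞]
  [46, 46, 46, ∞, 93, -∞]
  [31, 31, 31, 31, ∞, -∞]
  [-∞, -∞, -∞, -∞, 97, ∞]
D(4):
  [∞, 62, 66, 62, 90, -∞]
  [46, ∞, 46, 74, 74, -∞]
  [68, 62, ∞, 62, 68, -∞]
  [46, 46, 46, ∞, 93, -∞]
  [31, 31, 31, 31, ∞, -∞]
  [-∞, -∞, -∞, -∞, 97, ∞]
D(5):
  [∞, 62, 66, 62, 90, -∞]
  [46, ∞, 46, 74, 74, -∞]
  [68, 62, ∞, 62, 68, -∞]
  [46, 46, 46, ∞, 93, -∞]
  [31, 31, 31, 31, ∞, -∞]
  [31, 31, 31, 31, 97, ∞]
D(6):
  [∞, 62, 66, 62, 90, -∞]
  [46, ∞, 46, 74, 74, -∞]
  [68, 62, ∞, 62, 68, -∞]
  [46, 46, 46, ∞, 93, -∞]
  [31, 31, 31, 31, ∞, -∞]
  [31, 31, 31, 31, 97, ∞]
Answer: M*[2][0] = 68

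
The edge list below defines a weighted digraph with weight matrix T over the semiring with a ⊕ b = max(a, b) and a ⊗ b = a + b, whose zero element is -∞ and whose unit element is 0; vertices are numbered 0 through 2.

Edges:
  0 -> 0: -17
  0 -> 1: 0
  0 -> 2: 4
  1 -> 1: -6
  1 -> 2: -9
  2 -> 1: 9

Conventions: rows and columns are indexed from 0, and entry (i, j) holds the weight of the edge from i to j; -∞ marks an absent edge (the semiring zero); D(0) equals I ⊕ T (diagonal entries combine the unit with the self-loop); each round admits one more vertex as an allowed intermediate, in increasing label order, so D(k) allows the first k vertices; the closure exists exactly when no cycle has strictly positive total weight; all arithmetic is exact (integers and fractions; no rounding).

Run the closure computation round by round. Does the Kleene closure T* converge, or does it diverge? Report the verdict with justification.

D(0):
  [0, 0, 4]
  [-∞, 0, -9]
  [-∞, 9, 0]
D(1):
  [0, 0, 4]
  [-∞, 0, -9]
  [-∞, 9, 0]
D(2):
  [0, 0, 4]
  [-∞, 0, -9]
  [-∞, 9, 0]
D(3):
  [0, 13, 4]
  [-∞, 0, -9]
  [-∞, 9, 0]
Key observation: every diagonal entry stays at the unit through all rounds, so no improving cycle exists.
Answer: CONVERGES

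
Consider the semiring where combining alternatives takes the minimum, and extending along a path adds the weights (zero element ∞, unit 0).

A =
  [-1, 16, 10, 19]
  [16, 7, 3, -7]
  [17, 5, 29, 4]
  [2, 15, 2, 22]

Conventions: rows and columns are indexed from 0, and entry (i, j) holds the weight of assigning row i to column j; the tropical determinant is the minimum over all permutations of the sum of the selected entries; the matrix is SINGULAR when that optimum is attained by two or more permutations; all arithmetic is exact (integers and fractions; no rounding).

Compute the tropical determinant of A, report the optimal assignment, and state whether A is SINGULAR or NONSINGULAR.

σ = (0, 1, 2, 3): (-1) + 7 + 29 + 22 = 57
σ = (0, 1, 3, 2): (-1) + 7 + 4 + 2 = 12
σ = (0, 2, 1, 3): (-1) + 3 + 5 + 22 = 29
σ = (0, 2, 3, 1): (-1) + 3 + 4 + 15 = 21
σ = (0, 3, 1, 2): (-1) + (-7) + 5 + 2 = -1
σ = (0, 3, 2, 1): (-1) + (-7) + 29 + 15 = 36
σ = (1, 0, 2, 3): 16 + 16 + 29 + 22 = 83
σ = (1, 0, 3, 2): 16 + 16 + 4 + 2 = 38
σ = (1, 2, 0, 3): 16 + 3 + 17 + 22 = 58
σ = (1, 2, 3, 0): 16 + 3 + 4 + 2 = 25
σ = (1, 3, 0, 2): 16 + (-7) + 17 + 2 = 28
σ = (1, 3, 2, 0): 16 + (-7) + 29 + 2 = 40
σ = (2, 0, 1, 3): 10 + 16 + 5 + 22 = 53
σ = (2, 0, 3, 1): 10 + 16 + 4 + 15 = 45
σ = (2, 1, 0, 3): 10 + 7 + 17 + 22 = 56
σ = (2, 1, 3, 0): 10 + 7 + 4 + 2 = 23
σ = (2, 3, 0, 1): 10 + (-7) + 17 + 15 = 35
σ = (2, 3, 1, 0): 10 + (-7) + 5 + 2 = 10
σ = (3, 0, 1, 2): 19 + 16 + 5 + 2 = 42
σ = (3, 0, 2, 1): 19 + 16 + 29 + 15 = 79
σ = (3, 1, 0, 2): 19 + 7 + 17 + 2 = 45
σ = (3, 1, 2, 0): 19 + 7 + 29 + 2 = 57
σ = (3, 2, 0, 1): 19 + 3 + 17 + 15 = 54
σ = (3, 2, 1, 0): 19 + 3 + 5 + 2 = 29
Optimal value attained by: σ = (0, 3, 1, 2).
Answer: det⊕(A) = -1; verdict: NONSINGULAR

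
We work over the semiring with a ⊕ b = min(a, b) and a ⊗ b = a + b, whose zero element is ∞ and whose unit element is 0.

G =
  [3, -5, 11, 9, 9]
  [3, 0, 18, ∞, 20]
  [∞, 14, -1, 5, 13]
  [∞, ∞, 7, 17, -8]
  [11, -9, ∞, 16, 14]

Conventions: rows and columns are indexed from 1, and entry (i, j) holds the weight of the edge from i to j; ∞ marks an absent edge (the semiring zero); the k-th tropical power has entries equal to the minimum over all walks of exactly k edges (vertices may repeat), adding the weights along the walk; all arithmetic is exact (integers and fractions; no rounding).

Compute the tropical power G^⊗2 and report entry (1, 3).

G^⊗2:
  [-2, -5, 10, 12, 1]
  [3, -2, 14, 12, 12]
  [17, 4, -2, 4, -3]
  [3, -17, 6, 8, 6]
  [-6, -9, 9, 20, 8]
Key observation: the optimum is the walk 1->3->3, with weight 11 + (-1) = 10.
Optimal value attained by: walk 1->3->3.
Answer: (G^⊗2)[1][3] = 10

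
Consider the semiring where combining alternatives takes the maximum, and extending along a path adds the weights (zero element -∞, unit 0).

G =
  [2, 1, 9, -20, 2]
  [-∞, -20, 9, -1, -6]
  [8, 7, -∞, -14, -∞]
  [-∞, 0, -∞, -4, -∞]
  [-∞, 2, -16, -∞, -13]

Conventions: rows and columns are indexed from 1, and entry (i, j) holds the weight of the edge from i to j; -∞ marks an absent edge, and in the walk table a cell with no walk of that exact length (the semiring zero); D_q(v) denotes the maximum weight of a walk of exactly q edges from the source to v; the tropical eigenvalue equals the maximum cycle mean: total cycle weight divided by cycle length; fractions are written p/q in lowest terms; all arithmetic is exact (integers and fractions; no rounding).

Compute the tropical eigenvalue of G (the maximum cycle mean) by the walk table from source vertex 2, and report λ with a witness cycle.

q=0: [-∞, 0, -∞, -∞, -∞]
q=1: [-∞, -20, 9, -1, -6]
q=2: [17, 16, -11, -5, -19]
q=3: [19, 18, 26, 15, 19]
q=4: [34, 33, 28, 17, 21]
q=5: [36, 35, 43, 32, 36]
Optimal cycle mean attained by: cycle 1->3->1, total 9 + 8, length 2.
Answer: λ = 17/2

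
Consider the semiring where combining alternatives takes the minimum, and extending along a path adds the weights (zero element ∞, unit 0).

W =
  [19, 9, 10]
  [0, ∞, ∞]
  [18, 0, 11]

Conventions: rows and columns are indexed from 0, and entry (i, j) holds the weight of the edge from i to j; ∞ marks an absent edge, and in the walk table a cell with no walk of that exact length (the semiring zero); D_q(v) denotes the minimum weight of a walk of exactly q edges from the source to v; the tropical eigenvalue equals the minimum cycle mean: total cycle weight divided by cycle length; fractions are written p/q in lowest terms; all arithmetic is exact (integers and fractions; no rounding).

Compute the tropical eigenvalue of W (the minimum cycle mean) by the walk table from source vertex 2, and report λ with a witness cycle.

q=0: [∞, ∞, 0]
q=1: [18, 0, 11]
q=2: [0, 11, 22]
q=3: [11, 9, 10]
Optimal cycle mean attained by: cycle 0->2->1->0, total 10 + 0 + 0, length 3.
Answer: λ = 10/3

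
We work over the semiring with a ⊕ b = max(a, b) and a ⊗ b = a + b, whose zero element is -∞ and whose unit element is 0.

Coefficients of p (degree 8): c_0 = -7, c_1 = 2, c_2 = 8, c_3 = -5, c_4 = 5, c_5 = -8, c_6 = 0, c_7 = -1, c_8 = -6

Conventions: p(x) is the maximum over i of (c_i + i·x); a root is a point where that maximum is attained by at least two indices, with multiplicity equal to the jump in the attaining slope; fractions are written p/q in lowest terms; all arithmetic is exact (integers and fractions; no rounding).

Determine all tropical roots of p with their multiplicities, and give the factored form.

hull edge (i=0, c=-7) to (i=1, c=2): slope 9, span 1
hull edge (i=1, c=2) to (i=2, c=8): slope 6, span 1
hull edge (i=2, c=8) to (i=4, c=5): slope -3/2, span 2
hull edge (i=4, c=5) to (i=7, c=-1): slope -2, span 3
hull edge (i=7, c=-1) to (i=8, c=-6): slope -5, span 1
Factored form: p(x) = -6 ⊗ (x ⊕ (-9)) ⊗ (x ⊕ (-6)) ⊗ (x ⊕ 3/2) ⊗ (x ⊕ 3/2) ⊗ (x ⊕ 2) ⊗ (x ⊕ 2) ⊗ (x ⊕ 2) ⊗ (x ⊕ 5)
Answer: roots = -9 (mult 1), -6 (mult 1), 3/2 (mult 2), 2 (mult 3), 5 (mult 1)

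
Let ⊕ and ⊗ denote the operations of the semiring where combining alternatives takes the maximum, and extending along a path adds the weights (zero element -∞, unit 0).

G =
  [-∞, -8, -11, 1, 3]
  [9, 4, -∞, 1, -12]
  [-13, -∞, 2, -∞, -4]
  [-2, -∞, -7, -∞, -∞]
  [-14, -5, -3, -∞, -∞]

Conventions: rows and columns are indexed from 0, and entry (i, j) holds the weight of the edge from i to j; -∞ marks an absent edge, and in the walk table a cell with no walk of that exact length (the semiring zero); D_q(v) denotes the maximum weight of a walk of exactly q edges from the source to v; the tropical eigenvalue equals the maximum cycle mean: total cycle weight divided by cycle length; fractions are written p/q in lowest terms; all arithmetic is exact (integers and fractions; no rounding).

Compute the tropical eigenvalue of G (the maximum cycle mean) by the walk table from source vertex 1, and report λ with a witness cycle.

q=0: [-∞, 0, -∞, -∞, -∞]
q=1: [9, 4, -∞, 1, -12]
q=2: [13, 8, -2, 10, 12]
q=3: [17, 12, 9, 14, 16]
q=4: [21, 16, 13, 18, 20]
q=5: [25, 20, 17, 22, 24]
Optimal cycle mean attained by: cycle 1->1, total 4, length 1.
Answer: λ = 4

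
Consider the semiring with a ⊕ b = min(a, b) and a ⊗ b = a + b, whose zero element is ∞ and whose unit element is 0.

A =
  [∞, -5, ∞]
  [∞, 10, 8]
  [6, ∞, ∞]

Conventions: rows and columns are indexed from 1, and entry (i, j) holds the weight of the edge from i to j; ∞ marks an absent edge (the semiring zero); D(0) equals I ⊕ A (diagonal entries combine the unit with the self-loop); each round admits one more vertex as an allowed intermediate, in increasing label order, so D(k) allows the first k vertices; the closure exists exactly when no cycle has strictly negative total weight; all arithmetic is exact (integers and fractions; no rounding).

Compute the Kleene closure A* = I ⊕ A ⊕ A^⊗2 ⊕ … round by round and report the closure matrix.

D(0):
  [0, -5, ∞]
  [∞, 0, 8]
  [6, ∞, 0]
D(1):
  [0, -5, ∞]
  [∞, 0, 8]
  [6, 1, 0]
D(2):
  [0, -5, 3]
  [∞, 0, 8]
  [6, 1, 0]
D(3):
  [0, -5, 3]
  [14, 0, 8]
  [6, 1, 0]
Answer: A* = [[0, -5, 3], [14, 0, 8], [6, 1, 0]]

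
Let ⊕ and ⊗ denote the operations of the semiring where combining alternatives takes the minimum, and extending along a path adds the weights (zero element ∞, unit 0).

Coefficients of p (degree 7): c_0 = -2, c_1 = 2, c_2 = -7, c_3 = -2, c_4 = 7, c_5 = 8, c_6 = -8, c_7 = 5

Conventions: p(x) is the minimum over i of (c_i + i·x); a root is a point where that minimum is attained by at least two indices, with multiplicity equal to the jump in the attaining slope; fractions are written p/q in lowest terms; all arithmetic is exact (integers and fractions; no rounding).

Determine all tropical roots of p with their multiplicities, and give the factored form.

hull edge (i=0, c=-2) to (i=2, c=-7): slope -5/2, span 2
hull edge (i=2, c=-7) to (i=6, c=-8): slope -1/4, span 4
hull edge (i=6, c=-8) to (i=7, c=5): slope 13, span 1
Factored form: p(x) = 5 ⊗ (x ⊕ (-13)) ⊗ (x ⊕ 1/4) ⊗ (x ⊕ 1/4) ⊗ (x ⊕ 1/4) ⊗ (x ⊕ 1/4) ⊗ (x ⊕ 5/2) ⊗ (x ⊕ 5/2)
Answer: roots = -13 (mult 1), 1/4 (mult 4), 5/2 (mult 2)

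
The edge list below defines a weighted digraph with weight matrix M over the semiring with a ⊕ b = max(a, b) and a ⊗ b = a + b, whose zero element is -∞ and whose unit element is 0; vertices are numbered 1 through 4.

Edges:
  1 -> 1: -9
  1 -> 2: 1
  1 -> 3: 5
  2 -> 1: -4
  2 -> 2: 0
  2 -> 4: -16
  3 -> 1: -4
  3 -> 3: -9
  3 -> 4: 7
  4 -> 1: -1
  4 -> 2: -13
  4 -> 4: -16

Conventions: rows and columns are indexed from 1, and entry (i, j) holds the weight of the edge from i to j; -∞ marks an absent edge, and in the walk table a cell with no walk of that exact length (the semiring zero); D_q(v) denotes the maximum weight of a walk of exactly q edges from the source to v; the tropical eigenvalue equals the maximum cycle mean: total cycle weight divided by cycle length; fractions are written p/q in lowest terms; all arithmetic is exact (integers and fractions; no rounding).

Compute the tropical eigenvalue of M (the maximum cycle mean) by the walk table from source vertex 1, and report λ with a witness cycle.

q=0: [0, -∞, -∞, -∞]
q=1: [-9, 1, 5, -∞]
q=2: [1, 1, -4, 12]
q=3: [11, 2, 6, 3]
q=4: [2, 12, 16, 13]
Optimal cycle mean attained by: cycle 1->3->4->1, total 5 + 7 + (-1), length 3.
Answer: λ = 11/3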